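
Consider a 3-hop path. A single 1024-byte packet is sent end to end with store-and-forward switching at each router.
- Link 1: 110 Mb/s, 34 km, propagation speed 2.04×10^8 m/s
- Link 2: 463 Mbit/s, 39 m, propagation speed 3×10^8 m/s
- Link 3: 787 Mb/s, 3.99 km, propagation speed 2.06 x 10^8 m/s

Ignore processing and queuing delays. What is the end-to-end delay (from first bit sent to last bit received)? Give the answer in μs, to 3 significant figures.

289 μs

L = 1024 × 8 = 8192 bits.
Transmission delays (L/R per hop): 74.4727, 17.6933, 10.4091 μs; sum = 102.575 μs.
Propagation delays (d/s per hop): 166.667, 0.13, 19.3689 μs; sum = 186.166 μs.
End-to-end = 289 μs.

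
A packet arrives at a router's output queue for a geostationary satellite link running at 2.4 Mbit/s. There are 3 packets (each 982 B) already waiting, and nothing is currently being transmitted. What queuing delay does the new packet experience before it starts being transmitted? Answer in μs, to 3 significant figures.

9820 μs

Each queued packet: L/R = 7856/2400000 = 3273.33 μs.
3 queued → 9820 μs.
Queuing delay = 9820 μs.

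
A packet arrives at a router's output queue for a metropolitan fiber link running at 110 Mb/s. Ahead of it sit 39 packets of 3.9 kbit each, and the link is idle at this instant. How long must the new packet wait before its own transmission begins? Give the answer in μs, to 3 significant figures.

Each queued packet: L/R = 3900/110000000 = 35.4545 μs.
39 queued → 1382.73 μs.
Queuing delay = 1380 μs.

1380 μs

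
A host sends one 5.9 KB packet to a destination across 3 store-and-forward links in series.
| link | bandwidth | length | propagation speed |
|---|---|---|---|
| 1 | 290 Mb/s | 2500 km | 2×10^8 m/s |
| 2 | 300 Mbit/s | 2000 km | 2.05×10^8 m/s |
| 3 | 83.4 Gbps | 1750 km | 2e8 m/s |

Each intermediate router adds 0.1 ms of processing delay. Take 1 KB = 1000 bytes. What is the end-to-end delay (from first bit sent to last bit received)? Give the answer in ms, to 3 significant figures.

31.5 ms

L = 47200 bits.
Transmission delays (L/R per hop): 0.162759, 0.157333, 0.000565947 ms; sum = 0.320658 ms.
Propagation delays (d/s per hop): 12.5, 9.7561, 8.75 ms; sum = 31.0061 ms.
Processing at 2 router(s): 2 × 0.1 ms = 0.2 ms.
End-to-end = 31.5 ms.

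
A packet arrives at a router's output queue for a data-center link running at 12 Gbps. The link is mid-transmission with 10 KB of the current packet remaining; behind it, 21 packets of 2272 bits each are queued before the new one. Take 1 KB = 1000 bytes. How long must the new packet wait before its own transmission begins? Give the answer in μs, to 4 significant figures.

10.64 μs

Each queued packet: L/R = 2272/12000000000 = 0.189333 μs.
21 queued → 3.976 μs.
Plus remaining 80000 bits of current packet: 6.66667 μs.
Queuing delay = 10.64 μs.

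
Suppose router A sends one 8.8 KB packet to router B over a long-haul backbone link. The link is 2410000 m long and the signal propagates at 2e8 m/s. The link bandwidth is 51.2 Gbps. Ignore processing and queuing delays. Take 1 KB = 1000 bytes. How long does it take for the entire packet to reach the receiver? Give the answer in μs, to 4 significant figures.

12050 μs

L = 70400 bits.
Transmission delay = L/R = 70400 / 51200000000 = 1.375 μs.
Propagation delay = d/s = 2410000 m / 200000000 m/s = 12050 μs.
Total = 12050 μs.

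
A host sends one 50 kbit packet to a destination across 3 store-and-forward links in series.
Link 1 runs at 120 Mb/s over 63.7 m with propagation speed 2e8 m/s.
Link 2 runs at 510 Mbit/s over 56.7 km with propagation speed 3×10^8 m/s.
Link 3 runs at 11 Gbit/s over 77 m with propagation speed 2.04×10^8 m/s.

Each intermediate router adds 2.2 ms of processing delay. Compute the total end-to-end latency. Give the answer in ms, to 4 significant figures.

L = 50000 bits.
Transmission delays (L/R per hop): 0.416667, 0.0980392, 0.00454545 ms; sum = 0.519251 ms.
Propagation delays (d/s per hop): 0.0003185, 0.189, 0.000377451 ms; sum = 0.189696 ms.
Processing at 2 router(s): 2 × 2.2 ms = 4.4 ms.
End-to-end = 5.109 ms.

5.109 ms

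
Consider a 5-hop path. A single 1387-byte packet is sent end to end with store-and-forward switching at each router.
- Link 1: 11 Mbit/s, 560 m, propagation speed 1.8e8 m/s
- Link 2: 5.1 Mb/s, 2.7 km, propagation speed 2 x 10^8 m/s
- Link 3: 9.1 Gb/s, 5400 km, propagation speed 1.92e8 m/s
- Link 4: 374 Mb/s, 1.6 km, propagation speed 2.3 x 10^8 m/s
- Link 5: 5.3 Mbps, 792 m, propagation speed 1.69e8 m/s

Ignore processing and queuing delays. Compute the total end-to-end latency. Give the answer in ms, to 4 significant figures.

33.46 ms

L = 1387 × 8 = 11096 bits.
Transmission delays (L/R per hop): 1.00873, 2.17569, 0.00121934, 0.0296684, 2.09358 ms; sum = 5.30889 ms.
Propagation delays (d/s per hop): 0.00311111, 0.0135, 28.125, 0.00695652, 0.00468639 ms; sum = 28.1533 ms.
End-to-end = 33.46 ms.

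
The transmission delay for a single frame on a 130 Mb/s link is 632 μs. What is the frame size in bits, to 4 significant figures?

82160 bits

L = R × t_tx = 130000000 b/s × 0.000632 s = 82160 bits.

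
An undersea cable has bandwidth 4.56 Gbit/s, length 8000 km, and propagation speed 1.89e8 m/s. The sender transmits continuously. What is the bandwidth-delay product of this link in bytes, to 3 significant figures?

Propagation delay = 8000000 / 189000000 = 0.042328 s.
BDP = R × t_prop = 4560000000 × 0.042328 = 193016000 bits.
In bytes: 193016000/8 = 24100000 bytes.

24100000 bytes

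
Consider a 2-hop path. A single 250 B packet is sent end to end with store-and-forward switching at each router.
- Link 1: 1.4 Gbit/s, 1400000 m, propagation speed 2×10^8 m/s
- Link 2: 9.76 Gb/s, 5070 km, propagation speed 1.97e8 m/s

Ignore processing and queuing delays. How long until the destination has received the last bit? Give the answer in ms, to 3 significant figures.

L = 250 × 8 = 2000 bits.
Transmission delays (L/R per hop): 0.00142857, 0.000204918 ms; sum = 0.00163349 ms.
Propagation delays (d/s per hop): 7, 25.736 ms; sum = 32.736 ms.
End-to-end = 32.7 ms.

32.7 ms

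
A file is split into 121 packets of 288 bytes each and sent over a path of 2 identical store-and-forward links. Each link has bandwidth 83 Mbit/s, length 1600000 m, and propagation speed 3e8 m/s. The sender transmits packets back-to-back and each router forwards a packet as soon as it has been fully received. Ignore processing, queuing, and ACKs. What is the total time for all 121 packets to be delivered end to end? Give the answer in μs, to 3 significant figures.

Per-hop transmission t_tx = L/R = 2304/83000000 = 27.759 μs.
Per-hop propagation t_prop = 1600000/300000000 = 5333.33 μs.
Pipeline fill: first packet needs 2·t_tx to clear all hops; remaining 120 packets each add one t_tx.
Total = (2+121-1)·t_tx + 2·t_prop = 122·27.759 + 2·5333.33 = 14100 μs.

14100 μs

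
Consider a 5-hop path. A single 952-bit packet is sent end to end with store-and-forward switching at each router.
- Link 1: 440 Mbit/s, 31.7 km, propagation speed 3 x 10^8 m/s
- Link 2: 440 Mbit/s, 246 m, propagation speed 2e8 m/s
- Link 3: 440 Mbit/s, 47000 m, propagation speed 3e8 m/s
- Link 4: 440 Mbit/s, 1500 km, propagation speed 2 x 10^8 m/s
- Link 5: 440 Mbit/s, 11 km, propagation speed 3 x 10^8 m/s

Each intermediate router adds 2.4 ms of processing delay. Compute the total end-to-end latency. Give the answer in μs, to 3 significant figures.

17400 μs

Transmission delay per hop = L/R = 952/440000000 = 2.16364 μs; 5 hops → 10.8182 μs.
Propagation delays (d/s per hop): 105.667, 1.23, 156.667, 7500, 36.6667 μs; sum = 7800.23 μs.
Processing at 4 router(s): 4 × 2.4 ms = 9600 μs.
End-to-end = 17400 μs.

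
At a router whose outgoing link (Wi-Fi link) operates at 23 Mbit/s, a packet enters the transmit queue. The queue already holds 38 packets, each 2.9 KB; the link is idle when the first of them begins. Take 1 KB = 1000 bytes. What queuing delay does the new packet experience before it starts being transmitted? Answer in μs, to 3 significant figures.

38300 μs

Each queued packet: L/R = 23200/23000000 = 1008.7 μs.
38 queued → 38330.4 μs.
Queuing delay = 38300 μs.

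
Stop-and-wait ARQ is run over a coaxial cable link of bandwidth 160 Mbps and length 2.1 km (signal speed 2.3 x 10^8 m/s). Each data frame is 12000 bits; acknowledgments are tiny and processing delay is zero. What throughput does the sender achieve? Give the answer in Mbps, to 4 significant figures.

128.7 Mbps

t_tx = L/R = 12000/160000000 = 7.5e-05 s.
t_prop = 2100/2.3e+08 = 9.13043e-06 s; RTT = 1.82609e-05 s.
Cycle = t_tx + RTT = 9.32609e-05 s.
Throughput = L / cycle = 12000 / 9.32609e-05 = 128.7 Mbps.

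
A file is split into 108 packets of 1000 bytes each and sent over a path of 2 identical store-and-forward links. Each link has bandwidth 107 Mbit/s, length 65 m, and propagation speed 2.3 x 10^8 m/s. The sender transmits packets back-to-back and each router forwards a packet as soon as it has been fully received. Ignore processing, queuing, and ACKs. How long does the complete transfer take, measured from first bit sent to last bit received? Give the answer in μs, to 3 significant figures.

8150 μs

Per-hop transmission t_tx = L/R = 8000/107000000 = 74.7664 μs.
Per-hop propagation t_prop = 65/2.3e+08 = 0.282609 μs.
Pipeline fill: first packet needs 2·t_tx to clear all hops; remaining 107 packets each add one t_tx.
Total = (2+108-1)·t_tx + 2·t_prop = 109·74.7664 + 2·0.282609 = 8150 μs.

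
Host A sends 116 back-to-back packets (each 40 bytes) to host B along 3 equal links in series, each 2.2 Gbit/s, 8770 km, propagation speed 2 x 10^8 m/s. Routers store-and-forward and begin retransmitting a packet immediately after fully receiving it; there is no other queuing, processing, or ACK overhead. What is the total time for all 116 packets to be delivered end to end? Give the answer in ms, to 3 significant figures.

Per-hop transmission t_tx = L/R = 320/2200000000 = 0.000145455 ms.
Per-hop propagation t_prop = 8770000/200000000 = 43.85 ms.
Pipeline fill: first packet needs 3·t_tx to clear all hops; remaining 115 packets each add one t_tx.
Total = (3+116-1)·t_tx + 3·t_prop = 118·0.000145455 + 3·43.85 = 132 ms.

132 ms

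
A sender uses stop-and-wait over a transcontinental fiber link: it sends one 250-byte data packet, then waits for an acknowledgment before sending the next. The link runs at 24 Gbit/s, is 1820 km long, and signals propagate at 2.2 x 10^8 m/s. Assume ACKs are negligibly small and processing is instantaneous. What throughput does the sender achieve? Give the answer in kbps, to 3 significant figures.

121 kbps

t_tx = L/R = 2000/24000000000 = 8.33333e-08 s.
t_prop = 1820000/2.2e+08 = 0.00827273 s; RTT = 0.0165455 s.
Cycle = t_tx + RTT = 0.0165455 s.
Throughput = L / cycle = 2000 / 0.0165455 = 121 kbps.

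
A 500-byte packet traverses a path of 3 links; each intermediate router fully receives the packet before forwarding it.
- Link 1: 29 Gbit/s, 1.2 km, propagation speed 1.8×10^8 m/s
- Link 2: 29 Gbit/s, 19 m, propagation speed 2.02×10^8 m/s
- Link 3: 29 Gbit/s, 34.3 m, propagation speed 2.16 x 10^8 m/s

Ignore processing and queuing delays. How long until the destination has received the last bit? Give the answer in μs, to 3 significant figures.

L = 500 × 8 = 4000 bits.
Transmission delay per hop = L/R = 4000/29000000000 = 0.137931 μs; 3 hops → 0.413793 μs.
Propagation delays (d/s per hop): 6.66667, 0.0940594, 0.158796 μs; sum = 6.91952 μs.
End-to-end = 7.33 μs.

7.33 μs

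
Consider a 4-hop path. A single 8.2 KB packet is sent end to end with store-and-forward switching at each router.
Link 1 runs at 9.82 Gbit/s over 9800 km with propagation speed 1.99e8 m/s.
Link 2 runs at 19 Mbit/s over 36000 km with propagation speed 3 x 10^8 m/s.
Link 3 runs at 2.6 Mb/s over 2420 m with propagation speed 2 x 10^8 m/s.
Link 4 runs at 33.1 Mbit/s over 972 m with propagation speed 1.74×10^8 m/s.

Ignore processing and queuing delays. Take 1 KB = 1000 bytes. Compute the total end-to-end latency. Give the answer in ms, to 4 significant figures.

199.9 ms

L = 65600 bits.
Transmission delays (L/R per hop): 0.00668024, 3.45263, 25.2308, 1.98187 ms; sum = 30.672 ms.
Propagation delays (d/s per hop): 49.2462, 120, 0.0121, 0.00558621 ms; sum = 169.264 ms.
End-to-end = 199.9 ms.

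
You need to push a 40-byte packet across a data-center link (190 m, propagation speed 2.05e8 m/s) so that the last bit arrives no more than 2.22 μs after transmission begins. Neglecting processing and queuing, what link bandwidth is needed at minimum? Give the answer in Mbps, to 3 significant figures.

247 Mbps

L = 320 bits.
Propagation delay = 190 / 2.05e+08 = 0.926829 μs.
Transmission budget = 2.22 − 0.926829 = 1.29317 μs.
R ≥ L / t_tx = 320 bits / 1.29317e-06 s = 247 Mbps.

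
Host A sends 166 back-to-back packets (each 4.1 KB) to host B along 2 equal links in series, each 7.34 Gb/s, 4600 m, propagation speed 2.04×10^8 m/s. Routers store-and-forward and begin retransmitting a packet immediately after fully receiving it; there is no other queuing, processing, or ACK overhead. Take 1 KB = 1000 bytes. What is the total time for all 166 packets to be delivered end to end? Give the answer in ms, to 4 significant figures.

Per-hop transmission t_tx = L/R = 32800/7340000000 = 0.00446866 ms.
Per-hop propagation t_prop = 4600/204000000 = 0.022549 ms.
Pipeline fill: first packet needs 2·t_tx to clear all hops; remaining 165 packets each add one t_tx.
Total = (2+166-1)·t_tx + 2·t_prop = 167·0.00446866 + 2·0.022549 = 0.7914 ms.

0.7914 ms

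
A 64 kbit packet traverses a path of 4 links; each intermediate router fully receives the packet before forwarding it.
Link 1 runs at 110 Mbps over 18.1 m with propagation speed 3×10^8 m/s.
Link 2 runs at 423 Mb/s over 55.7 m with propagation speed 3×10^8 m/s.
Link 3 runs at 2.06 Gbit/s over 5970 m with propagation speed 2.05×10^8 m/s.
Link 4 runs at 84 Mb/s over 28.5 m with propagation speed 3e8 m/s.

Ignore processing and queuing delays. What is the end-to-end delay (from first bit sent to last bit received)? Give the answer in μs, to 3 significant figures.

L = 64000 bits.
Transmission delays (L/R per hop): 581.818, 151.3, 31.068, 761.905 μs; sum = 1526.09 μs.
Propagation delays (d/s per hop): 0.0603333, 0.185667, 29.122, 0.095 μs; sum = 29.463 μs.
End-to-end = 1560 μs.

1560 μs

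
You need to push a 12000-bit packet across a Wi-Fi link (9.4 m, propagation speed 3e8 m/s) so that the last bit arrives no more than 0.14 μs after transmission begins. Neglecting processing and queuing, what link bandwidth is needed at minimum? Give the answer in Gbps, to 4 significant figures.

Propagation delay = 9.4 / 300000000 = 0.0313333 μs.
Transmission budget = 0.14 − 0.0313333 = 0.108667 μs.
R ≥ L / t_tx = 12000 bits / 1.08667e-07 s = 110.4 Gbps.

110.4 Gbps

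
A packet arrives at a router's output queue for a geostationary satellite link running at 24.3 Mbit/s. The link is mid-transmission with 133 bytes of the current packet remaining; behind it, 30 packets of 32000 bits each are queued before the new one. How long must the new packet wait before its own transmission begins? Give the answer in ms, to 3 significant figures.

Each queued packet: L/R = 32000/24300000 = 1.31687 ms.
30 queued → 39.5062 ms.
Plus remaining 1064 bits of current packet: 0.043786 ms.
Queuing delay = 39.5 ms.

39.5 ms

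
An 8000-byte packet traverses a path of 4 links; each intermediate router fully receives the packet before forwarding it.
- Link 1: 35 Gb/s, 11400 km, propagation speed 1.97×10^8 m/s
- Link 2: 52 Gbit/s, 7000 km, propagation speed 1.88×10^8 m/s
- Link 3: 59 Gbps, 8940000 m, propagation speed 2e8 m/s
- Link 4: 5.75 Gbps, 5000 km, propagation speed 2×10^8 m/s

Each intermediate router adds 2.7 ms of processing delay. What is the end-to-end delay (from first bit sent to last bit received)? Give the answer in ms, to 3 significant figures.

173 ms

L = 8000 × 8 = 64000 bits.
Transmission delays (L/R per hop): 0.00182857, 0.00123077, 0.00108475, 0.0111304 ms; sum = 0.0152745 ms.
Propagation delays (d/s per hop): 57.868, 37.234, 44.7, 25 ms; sum = 164.802 ms.
Processing at 3 router(s): 3 × 2.7 ms = 8.1 ms.
End-to-end = 173 ms.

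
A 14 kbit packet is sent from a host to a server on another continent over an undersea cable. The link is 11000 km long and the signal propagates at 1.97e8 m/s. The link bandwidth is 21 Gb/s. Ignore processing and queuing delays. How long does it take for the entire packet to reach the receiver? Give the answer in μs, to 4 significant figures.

L = 14000 bits.
Transmission delay = L/R = 14000 / 21000000000 = 0.666667 μs.
Propagation delay = d/s = 11000000 m / 197000000 m/s = 55837.6 μs.
Total = 55840 μs.

55840 μs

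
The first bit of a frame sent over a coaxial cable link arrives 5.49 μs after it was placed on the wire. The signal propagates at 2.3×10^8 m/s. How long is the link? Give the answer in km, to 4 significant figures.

d = s × t_prop = 2.3e+08 × 5.49e-06 = 1.263 km.

1.263 km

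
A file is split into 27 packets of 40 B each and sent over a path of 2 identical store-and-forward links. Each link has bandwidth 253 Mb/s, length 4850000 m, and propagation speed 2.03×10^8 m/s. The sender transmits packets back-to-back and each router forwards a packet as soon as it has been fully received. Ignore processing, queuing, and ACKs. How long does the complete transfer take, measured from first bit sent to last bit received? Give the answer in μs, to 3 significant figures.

47800 μs

Per-hop transmission t_tx = L/R = 320/253000000 = 1.26482 μs.
Per-hop propagation t_prop = 4850000/2.03e+08 = 23891.6 μs.
Pipeline fill: first packet needs 2·t_tx to clear all hops; remaining 26 packets each add one t_tx.
Total = (2+27-1)·t_tx + 2·t_prop = 28·1.26482 + 2·23891.6 = 47800 μs.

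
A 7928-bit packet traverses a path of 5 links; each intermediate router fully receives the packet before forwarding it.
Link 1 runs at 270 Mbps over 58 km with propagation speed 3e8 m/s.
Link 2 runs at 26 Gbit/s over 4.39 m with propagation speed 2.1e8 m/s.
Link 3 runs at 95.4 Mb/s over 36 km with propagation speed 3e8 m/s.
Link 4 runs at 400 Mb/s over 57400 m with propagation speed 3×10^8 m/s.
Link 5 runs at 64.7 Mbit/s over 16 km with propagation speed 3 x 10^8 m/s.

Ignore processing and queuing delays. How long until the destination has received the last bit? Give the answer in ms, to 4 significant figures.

0.8131 ms

Transmission delays (L/R per hop): 0.029363, 0.000304923, 0.0831027, 0.01982, 0.122535 ms; sum = 0.255125 ms.
Propagation delays (d/s per hop): 0.193333, 2.09048e-05, 0.12, 0.191333, 0.0533333 ms; sum = 0.558021 ms.
End-to-end = 0.8131 ms.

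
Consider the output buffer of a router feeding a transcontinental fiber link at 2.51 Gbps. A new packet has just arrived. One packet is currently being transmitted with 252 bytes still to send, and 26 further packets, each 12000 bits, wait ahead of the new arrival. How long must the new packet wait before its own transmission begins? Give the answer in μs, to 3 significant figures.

Each queued packet: L/R = 12000/2510000000 = 4.78088 μs.
26 queued → 124.303 μs.
Plus remaining 2016 bits of current packet: 0.803187 μs.
Queuing delay = 125 μs.

125 μs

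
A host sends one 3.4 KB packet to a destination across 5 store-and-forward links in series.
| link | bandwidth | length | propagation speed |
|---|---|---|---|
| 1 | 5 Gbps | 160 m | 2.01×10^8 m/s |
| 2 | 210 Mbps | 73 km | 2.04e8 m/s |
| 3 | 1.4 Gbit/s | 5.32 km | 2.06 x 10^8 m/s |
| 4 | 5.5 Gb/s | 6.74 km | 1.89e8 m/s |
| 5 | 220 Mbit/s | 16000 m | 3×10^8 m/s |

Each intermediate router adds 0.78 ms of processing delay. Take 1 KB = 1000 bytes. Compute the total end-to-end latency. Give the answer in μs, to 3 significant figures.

3880 μs

L = 27200 bits.
Transmission delays (L/R per hop): 5.44, 129.524, 19.4286, 4.94545, 123.636 μs; sum = 282.974 μs.
Propagation delays (d/s per hop): 0.79602, 357.843, 25.8252, 35.6614, 53.3333 μs; sum = 473.459 μs.
Processing at 4 router(s): 4 × 0.78 ms = 3120 μs.
End-to-end = 3880 μs.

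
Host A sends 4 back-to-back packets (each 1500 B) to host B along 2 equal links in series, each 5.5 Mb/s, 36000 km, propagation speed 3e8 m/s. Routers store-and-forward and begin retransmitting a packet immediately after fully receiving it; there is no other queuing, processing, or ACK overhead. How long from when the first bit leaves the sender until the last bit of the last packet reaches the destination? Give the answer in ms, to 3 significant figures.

251 ms

Per-hop transmission t_tx = L/R = 12000/5500000 = 2.18182 ms.
Per-hop propagation t_prop = 36000000/300000000 = 120 ms.
Pipeline fill: first packet needs 2·t_tx to clear all hops; remaining 3 packets each add one t_tx.
Total = (2+4-1)·t_tx + 2·t_prop = 5·2.18182 + 2·120 = 251 ms.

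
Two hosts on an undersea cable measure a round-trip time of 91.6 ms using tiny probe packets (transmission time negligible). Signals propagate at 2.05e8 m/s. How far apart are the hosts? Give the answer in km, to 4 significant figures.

9389 km

One-way propagation = RTT/2 = 45.8 ms.
d = s × t = 2.05e+08 × 0.0458 = 9389 km.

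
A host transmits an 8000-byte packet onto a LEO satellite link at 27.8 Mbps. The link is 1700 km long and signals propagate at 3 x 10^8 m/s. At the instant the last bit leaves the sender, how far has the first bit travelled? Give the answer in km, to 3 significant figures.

t_tx = L/R = 64000/27800000 = 0.00230216 s.
Distance = s × t_tx = 300000000 × 0.00230216 = 691 km.

691 km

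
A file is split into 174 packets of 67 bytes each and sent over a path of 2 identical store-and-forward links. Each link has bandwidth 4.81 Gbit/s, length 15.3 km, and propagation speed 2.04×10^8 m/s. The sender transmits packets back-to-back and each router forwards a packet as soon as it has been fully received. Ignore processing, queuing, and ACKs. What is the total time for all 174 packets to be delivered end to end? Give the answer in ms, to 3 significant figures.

Per-hop transmission t_tx = L/R = 536/4810000000 = 0.000111435 ms.
Per-hop propagation t_prop = 15300/204000000 = 0.075 ms.
Pipeline fill: first packet needs 2·t_tx to clear all hops; remaining 173 packets each add one t_tx.
Total = (2+174-1)·t_tx + 2·t_prop = 175·0.000111435 + 2·0.075 = 0.170 ms.

0.170 ms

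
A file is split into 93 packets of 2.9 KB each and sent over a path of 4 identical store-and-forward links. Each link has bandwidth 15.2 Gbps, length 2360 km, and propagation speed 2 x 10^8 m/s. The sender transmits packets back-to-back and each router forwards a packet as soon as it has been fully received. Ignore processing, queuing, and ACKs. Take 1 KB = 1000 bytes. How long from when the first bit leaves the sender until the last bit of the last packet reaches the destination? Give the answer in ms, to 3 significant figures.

47.3 ms

Per-hop transmission t_tx = L/R = 23200/15200000000 = 0.00152632 ms.
Per-hop propagation t_prop = 2360000/200000000 = 11.8 ms.
Pipeline fill: first packet needs 4·t_tx to clear all hops; remaining 92 packets each add one t_tx.
Total = (4+93-1)·t_tx + 4·t_prop = 96·0.00152632 + 4·11.8 = 47.3 ms.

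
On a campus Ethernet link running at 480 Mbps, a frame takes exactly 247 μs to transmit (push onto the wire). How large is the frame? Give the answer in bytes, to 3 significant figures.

14800 bytes

L = R × t_tx = 480000000 b/s × 0.000247 s = 118560 bits.
In bytes: 118560 / 8 = 14800 bytes.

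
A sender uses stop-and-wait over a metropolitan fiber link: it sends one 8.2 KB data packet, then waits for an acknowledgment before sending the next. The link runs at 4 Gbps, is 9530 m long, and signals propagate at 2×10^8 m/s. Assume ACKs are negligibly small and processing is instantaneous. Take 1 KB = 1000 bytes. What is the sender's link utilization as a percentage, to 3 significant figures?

t_tx = L/R = 65600/4000000000 = 1.64e-05 s.
t_prop = 9530/200000000 = 4.765e-05 s; RTT = 9.53e-05 s.
Cycle = t_tx + RTT = 0.0001117 s.
Utilization = t_tx / cycle = 1.64e-05/0.0001117 = 14.7 %.

14.7 %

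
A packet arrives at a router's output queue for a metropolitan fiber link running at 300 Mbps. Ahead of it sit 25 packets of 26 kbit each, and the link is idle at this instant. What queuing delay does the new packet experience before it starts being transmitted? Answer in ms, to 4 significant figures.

2.167 ms

Each queued packet: L/R = 26000/300000000 = 0.0866667 ms.
25 queued → 2.16667 ms.
Queuing delay = 2.167 ms.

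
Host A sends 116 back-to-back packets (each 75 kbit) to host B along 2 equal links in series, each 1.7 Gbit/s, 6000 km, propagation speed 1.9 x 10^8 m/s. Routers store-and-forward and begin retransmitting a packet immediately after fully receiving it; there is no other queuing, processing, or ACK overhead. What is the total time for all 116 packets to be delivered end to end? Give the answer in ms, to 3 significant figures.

68.3 ms

Per-hop transmission t_tx = L/R = 75000/1700000000 = 0.0441176 ms.
Per-hop propagation t_prop = 6000000/190000000 = 31.5789 ms.
Pipeline fill: first packet needs 2·t_tx to clear all hops; remaining 115 packets each add one t_tx.
Total = (2+116-1)·t_tx + 2·t_prop = 117·0.0441176 + 2·31.5789 = 68.3 ms.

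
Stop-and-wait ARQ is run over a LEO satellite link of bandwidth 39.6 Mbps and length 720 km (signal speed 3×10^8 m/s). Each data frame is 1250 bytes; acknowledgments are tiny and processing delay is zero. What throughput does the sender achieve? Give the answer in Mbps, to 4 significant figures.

t_tx = L/R = 10000/39600000 = 0.000252525 s.
t_prop = 720000/300000000 = 0.0024 s; RTT = 0.0048 s.
Cycle = t_tx + RTT = 0.00505253 s.
Throughput = L / cycle = 10000 / 0.00505253 = 1.979 Mbps.

1.979 Mbps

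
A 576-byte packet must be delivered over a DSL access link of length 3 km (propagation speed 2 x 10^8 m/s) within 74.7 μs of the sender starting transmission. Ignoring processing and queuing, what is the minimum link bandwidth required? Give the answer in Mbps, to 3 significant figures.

77.2 Mbps

L = 4608 bits.
Propagation delay = 3000 / 200000000 = 15 μs.
Transmission budget = 74.7 − 15 = 59.7 μs.
R ≥ L / t_tx = 4608 bits / 5.97e-05 s = 77.2 Mbps.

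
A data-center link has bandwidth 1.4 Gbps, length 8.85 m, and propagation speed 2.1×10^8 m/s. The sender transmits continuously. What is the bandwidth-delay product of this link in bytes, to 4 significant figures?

Propagation delay = 8.85 / 210000000 = 4.21429e-08 s.
BDP = R × t_prop = 1400000000 × 4.21429e-08 = 59 bits.
In bytes: 59/8 = 7.375 bytes.

7.375 bytes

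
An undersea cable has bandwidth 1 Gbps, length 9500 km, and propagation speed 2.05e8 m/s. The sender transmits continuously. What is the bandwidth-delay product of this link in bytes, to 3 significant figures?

5790000 bytes

Propagation delay = 9500000 / 2.05e+08 = 0.0463415 s.
BDP = R × t_prop = 1000000000 × 0.0463415 = 46341500 bits.
In bytes: 46341500/8 = 5790000 bytes.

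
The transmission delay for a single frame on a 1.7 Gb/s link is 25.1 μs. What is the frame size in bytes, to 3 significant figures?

L = R × t_tx = 1700000000 b/s × 2.51e-05 s = 42670 bits.
In bytes: 42670 / 8 = 5330 bytes.

5330 bytes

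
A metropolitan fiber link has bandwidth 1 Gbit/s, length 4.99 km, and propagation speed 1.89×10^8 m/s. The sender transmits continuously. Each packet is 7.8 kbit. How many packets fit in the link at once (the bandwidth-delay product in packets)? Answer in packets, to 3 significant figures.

Propagation delay = 4990 / 189000000 = 2.64021e-05 s.
BDP = R × t_prop = 1000000000 × 2.64021e-05 = 26402.1 bits.
In packets of 7800 bits: 3.38 packets.

3.38 packets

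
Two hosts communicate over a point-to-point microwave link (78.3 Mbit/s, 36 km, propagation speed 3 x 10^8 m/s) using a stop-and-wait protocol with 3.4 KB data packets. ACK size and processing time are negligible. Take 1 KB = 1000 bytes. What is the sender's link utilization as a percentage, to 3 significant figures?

t_tx = L/R = 27200/78300000 = 0.000347382 s.
t_prop = 36000/300000000 = 0.00012 s; RTT = 0.00024 s.
Cycle = t_tx + RTT = 0.000587382 s.
Utilization = t_tx / cycle = 0.000347382/0.000587382 = 59.1 %.

59.1 %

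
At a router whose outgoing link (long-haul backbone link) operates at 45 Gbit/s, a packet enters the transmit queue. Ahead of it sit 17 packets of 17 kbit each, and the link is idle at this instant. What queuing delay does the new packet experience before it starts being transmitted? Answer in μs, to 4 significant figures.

6.422 μs

Each queued packet: L/R = 17000/45000000000 = 0.377778 μs.
17 queued → 6.42222 μs.
Queuing delay = 6.422 μs.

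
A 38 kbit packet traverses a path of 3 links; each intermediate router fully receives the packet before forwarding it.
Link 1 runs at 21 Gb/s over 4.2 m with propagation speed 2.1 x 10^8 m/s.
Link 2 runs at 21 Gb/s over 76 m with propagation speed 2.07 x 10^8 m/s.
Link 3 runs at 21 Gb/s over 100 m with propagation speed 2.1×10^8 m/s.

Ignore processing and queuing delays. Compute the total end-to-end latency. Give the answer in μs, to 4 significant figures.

L = 38000 bits.
Transmission delay per hop = L/R = 38000/21000000000 = 1.80952 μs; 3 hops → 5.42857 μs.
Propagation delays (d/s per hop): 0.02, 0.36715, 0.47619 μs; sum = 0.86334 μs.
End-to-end = 6.292 μs.

6.292 μs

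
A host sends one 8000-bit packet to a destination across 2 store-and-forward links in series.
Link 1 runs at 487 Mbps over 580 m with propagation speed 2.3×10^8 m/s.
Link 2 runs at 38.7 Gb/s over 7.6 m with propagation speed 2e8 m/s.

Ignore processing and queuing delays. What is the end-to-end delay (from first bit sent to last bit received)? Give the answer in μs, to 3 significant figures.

19.2 μs

Transmission delays (L/R per hop): 16.4271, 0.206718 μs; sum = 16.6338 μs.
Propagation delays (d/s per hop): 2.52174, 0.038 μs; sum = 2.55974 μs.
End-to-end = 19.2 μs.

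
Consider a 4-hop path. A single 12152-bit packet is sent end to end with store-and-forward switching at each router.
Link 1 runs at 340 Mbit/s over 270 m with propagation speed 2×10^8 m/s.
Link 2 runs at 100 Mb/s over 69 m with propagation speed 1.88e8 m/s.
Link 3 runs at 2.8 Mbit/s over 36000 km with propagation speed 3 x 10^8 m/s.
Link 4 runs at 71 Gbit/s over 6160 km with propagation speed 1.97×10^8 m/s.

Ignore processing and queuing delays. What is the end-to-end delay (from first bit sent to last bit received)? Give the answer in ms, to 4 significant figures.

Transmission delays (L/R per hop): 0.0357412, 0.12152, 4.34, 0.000171155 ms; sum = 4.49743 ms.
Propagation delays (d/s per hop): 0.00135, 0.000367021, 120, 31.269 ms; sum = 151.271 ms.
End-to-end = 155.8 ms.

155.8 ms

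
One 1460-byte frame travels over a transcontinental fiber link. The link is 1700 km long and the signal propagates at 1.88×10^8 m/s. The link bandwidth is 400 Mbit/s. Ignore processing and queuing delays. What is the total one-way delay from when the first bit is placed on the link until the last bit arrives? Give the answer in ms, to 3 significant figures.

9.07 ms

L = 1460 × 8 = 11680 bits.
Transmission delay = L/R = 11680 / 400000000 = 0.0292 ms.
Propagation delay = d/s = 1700000 m / 188000000 m/s = 9.04255 ms.
Total = 9.07 ms.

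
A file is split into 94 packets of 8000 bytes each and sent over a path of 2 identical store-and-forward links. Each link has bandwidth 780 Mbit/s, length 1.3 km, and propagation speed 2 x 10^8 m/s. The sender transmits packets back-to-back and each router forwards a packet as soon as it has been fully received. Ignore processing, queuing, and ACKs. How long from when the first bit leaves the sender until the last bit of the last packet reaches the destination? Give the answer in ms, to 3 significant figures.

7.81 ms

Per-hop transmission t_tx = L/R = 64000/780000000 = 0.0820513 ms.
Per-hop propagation t_prop = 1300/200000000 = 0.0065 ms.
Pipeline fill: first packet needs 2·t_tx to clear all hops; remaining 93 packets each add one t_tx.
Total = (2+94-1)·t_tx + 2·t_prop = 95·0.0820513 + 2·0.0065 = 7.81 ms.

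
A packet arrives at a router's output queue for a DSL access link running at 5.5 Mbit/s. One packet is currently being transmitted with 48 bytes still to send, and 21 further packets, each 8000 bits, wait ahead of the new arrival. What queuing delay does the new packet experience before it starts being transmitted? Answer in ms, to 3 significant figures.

30.6 ms

Each queued packet: L/R = 8000/5500000 = 1.45455 ms.
21 queued → 30.5455 ms.
Plus remaining 384 bits of current packet: 0.0698182 ms.
Queuing delay = 30.6 ms.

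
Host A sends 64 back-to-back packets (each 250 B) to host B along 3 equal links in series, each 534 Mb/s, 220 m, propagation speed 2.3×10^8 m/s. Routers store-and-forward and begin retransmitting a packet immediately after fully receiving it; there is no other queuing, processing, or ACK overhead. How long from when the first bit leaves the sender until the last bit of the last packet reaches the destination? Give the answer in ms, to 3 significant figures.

Per-hop transmission t_tx = L/R = 2000/534000000 = 0.00374532 ms.
Per-hop propagation t_prop = 220/2.3e+08 = 0.000956522 ms.
Pipeline fill: first packet needs 3·t_tx to clear all hops; remaining 63 packets each add one t_tx.
Total = (3+64-1)·t_tx + 3·t_prop = 66·0.00374532 + 3·0.000956522 = 0.250 ms.

0.250 ms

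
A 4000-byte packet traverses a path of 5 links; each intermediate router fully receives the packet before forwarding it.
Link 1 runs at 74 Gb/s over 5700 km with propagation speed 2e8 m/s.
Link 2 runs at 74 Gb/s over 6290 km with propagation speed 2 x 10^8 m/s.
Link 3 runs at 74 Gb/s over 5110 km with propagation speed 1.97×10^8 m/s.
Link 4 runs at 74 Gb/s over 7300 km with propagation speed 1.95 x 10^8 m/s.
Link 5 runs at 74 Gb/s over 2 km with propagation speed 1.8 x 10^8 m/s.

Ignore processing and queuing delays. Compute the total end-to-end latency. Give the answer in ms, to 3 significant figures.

L = 4000 × 8 = 32000 bits.
Transmission delay per hop = L/R = 32000/74000000000 = 0.000432432 ms; 5 hops → 0.00216216 ms.
Propagation delays (d/s per hop): 28.5, 31.45, 25.9391, 37.4359, 0.0111111 ms; sum = 123.336 ms.
End-to-end = 123 ms.

123 ms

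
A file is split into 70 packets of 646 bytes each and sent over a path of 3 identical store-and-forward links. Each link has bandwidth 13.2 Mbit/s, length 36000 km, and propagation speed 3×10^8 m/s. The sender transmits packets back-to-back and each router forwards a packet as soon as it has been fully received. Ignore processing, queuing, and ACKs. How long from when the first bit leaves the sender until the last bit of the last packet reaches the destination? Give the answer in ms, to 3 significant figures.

Per-hop transmission t_tx = L/R = 5168/13200000 = 0.391515 ms.
Per-hop propagation t_prop = 36000000/300000000 = 120 ms.
Pipeline fill: first packet needs 3·t_tx to clear all hops; remaining 69 packets each add one t_tx.
Total = (3+70-1)·t_tx + 3·t_prop = 72·0.391515 + 3·120 = 388 ms.

388 ms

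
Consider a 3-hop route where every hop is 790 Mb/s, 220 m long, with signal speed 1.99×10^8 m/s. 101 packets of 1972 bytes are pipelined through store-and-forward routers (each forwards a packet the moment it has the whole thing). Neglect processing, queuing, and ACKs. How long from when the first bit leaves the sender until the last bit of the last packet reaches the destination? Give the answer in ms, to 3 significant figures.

Per-hop transmission t_tx = L/R = 15776/790000000 = 0.0199696 ms.
Per-hop propagation t_prop = 220/199000000 = 0.00110553 ms.
Pipeline fill: first packet needs 3·t_tx to clear all hops; remaining 100 packets each add one t_tx.
Total = (3+101-1)·t_tx + 3·t_prop = 103·0.0199696 + 3·0.00110553 = 2.06 ms.

2.06 ms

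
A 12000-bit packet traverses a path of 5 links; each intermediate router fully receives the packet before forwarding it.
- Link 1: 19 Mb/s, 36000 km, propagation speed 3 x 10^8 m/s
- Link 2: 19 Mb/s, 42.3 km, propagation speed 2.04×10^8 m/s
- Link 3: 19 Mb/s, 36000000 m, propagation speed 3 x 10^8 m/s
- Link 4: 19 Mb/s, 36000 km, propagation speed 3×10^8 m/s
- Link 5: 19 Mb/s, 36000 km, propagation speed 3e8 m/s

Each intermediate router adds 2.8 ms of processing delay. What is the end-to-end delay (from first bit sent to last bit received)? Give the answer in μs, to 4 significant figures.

494600 μs

Transmission delay per hop = L/R = 12000/19000000 = 631.579 μs; 5 hops → 3157.89 μs.
Propagation delays (d/s per hop): 120000, 207.353, 120000, 120000, 120000 μs; sum = 480207 μs.
Processing at 4 router(s): 4 × 2.8 ms = 11200 μs.
End-to-end = 494600 μs.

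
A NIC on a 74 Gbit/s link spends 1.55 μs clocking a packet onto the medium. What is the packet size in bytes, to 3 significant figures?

L = R × t_tx = 74000000000 b/s × 1.55e-06 s = 114700 bits.
In bytes: 114700 / 8 = 14300 bytes.

14300 bytes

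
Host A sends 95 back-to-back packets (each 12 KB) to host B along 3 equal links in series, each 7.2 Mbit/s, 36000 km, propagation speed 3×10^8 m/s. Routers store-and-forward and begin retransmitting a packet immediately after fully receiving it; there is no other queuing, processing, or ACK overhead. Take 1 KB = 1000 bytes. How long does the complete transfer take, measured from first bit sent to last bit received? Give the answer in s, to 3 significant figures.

Per-hop transmission t_tx = L/R = 96000/7200000 = 0.0133333 s.
Per-hop propagation t_prop = 36000000/300000000 = 0.12 s.
Pipeline fill: first packet needs 3·t_tx to clear all hops; remaining 94 packets each add one t_tx.
Total = (3+95-1)·t_tx + 3·t_prop = 97·0.0133333 + 3·0.12 = 1.65 s.

1.65 s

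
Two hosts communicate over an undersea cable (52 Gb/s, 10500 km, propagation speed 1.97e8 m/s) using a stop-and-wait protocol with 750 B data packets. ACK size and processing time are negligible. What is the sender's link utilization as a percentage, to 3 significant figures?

0.000108 %

t_tx = L/R = 6000/52000000000 = 1.15385e-07 s.
t_prop = 10500000/197000000 = 0.0532995 s; RTT = 0.106599 s.
Cycle = t_tx + RTT = 0.106599 s.
Utilization = t_tx / cycle = 1.15385e-07/0.106599 = 0.000108 %.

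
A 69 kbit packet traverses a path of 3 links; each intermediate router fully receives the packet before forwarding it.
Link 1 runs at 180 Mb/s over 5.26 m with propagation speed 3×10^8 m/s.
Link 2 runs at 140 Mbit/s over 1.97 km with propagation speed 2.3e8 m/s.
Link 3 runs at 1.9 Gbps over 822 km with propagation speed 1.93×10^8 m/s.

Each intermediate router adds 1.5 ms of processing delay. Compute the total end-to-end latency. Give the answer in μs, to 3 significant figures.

8180 μs

L = 69000 bits.
Transmission delays (L/R per hop): 383.333, 492.857, 36.3158 μs; sum = 912.506 μs.
Propagation delays (d/s per hop): 0.0175333, 8.56522, 4259.07 μs; sum = 4267.65 μs.
Processing at 2 router(s): 2 × 1.5 ms = 3000 μs.
End-to-end = 8180 μs.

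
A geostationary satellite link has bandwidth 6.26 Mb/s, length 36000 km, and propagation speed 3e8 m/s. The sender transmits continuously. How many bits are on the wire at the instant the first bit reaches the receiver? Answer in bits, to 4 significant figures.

751200 bits

Propagation delay = 36000000 / 300000000 = 0.12 s.
BDP = R × t_prop = 6260000 × 0.12 = 751200 bits.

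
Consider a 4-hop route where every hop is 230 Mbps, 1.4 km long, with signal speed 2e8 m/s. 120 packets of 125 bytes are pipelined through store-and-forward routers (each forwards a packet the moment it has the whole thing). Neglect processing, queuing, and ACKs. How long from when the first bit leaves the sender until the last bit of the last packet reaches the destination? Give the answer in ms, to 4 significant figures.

0.5628 ms

Per-hop transmission t_tx = L/R = 1000/230000000 = 0.00434783 ms.
Per-hop propagation t_prop = 1400/200000000 = 0.007 ms.
Pipeline fill: first packet needs 4·t_tx to clear all hops; remaining 119 packets each add one t_tx.
Total = (4+120-1)·t_tx + 4·t_prop = 123·0.00434783 + 4·0.007 = 0.5628 ms.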